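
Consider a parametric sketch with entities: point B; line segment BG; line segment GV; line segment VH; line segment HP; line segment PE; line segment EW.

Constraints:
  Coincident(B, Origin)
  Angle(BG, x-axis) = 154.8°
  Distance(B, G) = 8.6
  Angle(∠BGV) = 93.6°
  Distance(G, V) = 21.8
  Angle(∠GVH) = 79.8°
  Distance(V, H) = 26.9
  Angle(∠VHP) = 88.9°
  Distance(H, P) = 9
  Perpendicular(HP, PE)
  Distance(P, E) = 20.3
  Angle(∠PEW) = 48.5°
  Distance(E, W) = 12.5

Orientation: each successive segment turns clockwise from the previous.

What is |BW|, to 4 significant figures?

21.21

B is at the origin; BG runs at 154.8° with length 8.6, so G = (-7.782, 3.662). ∠BGV = 93.6° gives GV at 68.40° from the x-axis; with |GV| = 21.8, V = (0.2436, 23.93). ∠GVH = 79.8° gives VH at -31.80° from the x-axis; with |VH| = 26.9, H = (23.11, 9.756). ∠VHP = 88.9° gives HP at -122.9° from the x-axis; with |HP| = 9.0, P = (18.22, 2.199). HP ⟂ PE, so PE runs at 147.1°; with |PE| = 20.3, E = (1.173, 13.23). ∠PEW = 48.5° gives EW at 15.60° from the x-axis; with |EW| = 12.5, W = (13.21, 16.59). Then |BW| = |W − B| = 21.21.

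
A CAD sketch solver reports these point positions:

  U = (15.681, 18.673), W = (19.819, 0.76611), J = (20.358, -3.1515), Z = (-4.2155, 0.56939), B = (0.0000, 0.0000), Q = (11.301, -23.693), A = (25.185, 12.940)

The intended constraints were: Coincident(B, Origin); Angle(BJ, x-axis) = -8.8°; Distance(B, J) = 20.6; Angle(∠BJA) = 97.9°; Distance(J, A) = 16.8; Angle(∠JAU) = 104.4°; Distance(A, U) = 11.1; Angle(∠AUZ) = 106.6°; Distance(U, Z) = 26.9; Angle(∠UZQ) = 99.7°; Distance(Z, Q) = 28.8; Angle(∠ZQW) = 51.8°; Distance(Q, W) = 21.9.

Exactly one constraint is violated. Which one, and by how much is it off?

Distance(Q, W) = 21.9 — off by 4.00.

B = (0.00, 0.00) ✓; BJ at -8.800° ✓; |BJ| = 20.60 ✓; ∠BJA = 97.90° ✓; |JA| = 16.80 ✓; ∠JAU = 104.4° ✓; |AU| = 11.10 ✓; ∠AUZ = 106.6° ✓; |UZ| = 26.90 ✓; ∠UZQ = 99.70° ✓; |ZQ| = 28.80 ✓; ∠ZQW = 51.80° ✓; |QW| = 25.90 ✗.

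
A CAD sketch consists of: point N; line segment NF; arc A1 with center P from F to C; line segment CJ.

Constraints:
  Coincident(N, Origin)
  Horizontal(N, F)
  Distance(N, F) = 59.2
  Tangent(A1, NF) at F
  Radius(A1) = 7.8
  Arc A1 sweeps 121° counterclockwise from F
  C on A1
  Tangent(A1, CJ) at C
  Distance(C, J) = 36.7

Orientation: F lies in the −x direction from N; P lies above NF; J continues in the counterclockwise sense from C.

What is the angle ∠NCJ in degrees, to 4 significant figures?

133.7°

On A1, F sits at bearing -90° from P; a 121° counterclockwise sweep puts C at bearing 31°, so C = P + 7.8·(cos 31°, sin 31°) = (-52.51, 11.82). A1 meets CJ tangentially, so PC is at right angles to CJ, so CJ runs along (−sin 31°, cos 31°); with |CJ| = 36.7, J = (-71.42, 43.28). Then cos ∠NCJ = CN·CJ / (|CN||CJ|), giving 133.7°.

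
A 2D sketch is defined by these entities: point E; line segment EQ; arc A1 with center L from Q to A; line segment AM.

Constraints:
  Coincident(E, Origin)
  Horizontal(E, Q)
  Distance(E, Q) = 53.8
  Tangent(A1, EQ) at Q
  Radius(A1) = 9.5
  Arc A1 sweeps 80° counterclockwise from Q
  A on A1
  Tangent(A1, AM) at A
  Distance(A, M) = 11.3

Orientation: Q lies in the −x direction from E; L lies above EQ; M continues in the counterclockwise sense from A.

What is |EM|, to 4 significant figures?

46.53

On A1, Q sits at bearing -90° from L; an 80° counterclockwise sweep puts A at bearing -10°, so A = L + 9.5·(cos -10°, sin -10°) = (-44.44, 7.850). A1 meets AM tangentially, so LA is at right angles to AM, so AM runs along (−sin -10°, cos -10°); with |AM| = 11.3, M = (-42.48, 18.98). Then |EM| = |M − E| = 46.53.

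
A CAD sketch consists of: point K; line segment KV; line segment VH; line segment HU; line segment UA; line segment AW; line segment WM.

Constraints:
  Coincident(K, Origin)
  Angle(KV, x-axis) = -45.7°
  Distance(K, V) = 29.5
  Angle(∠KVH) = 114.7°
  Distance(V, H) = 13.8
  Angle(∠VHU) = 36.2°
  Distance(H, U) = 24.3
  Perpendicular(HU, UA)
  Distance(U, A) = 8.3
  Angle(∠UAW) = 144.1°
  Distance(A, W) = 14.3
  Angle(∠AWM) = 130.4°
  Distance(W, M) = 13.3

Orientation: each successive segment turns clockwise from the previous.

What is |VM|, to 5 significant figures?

15.335

K is at the origin; KV runs at -45.7° with length 29.5, so V = (20.603, -21.113). ∠KVH = 114.7° gives VH at -111.00° from the x-axis; with |VH| = 13.8, H = (15.658, -33.996). ∠VHU = 36.2° gives HU at 105.20° from the x-axis; with |HU| = 24.3, U = (9.2866, -10.546). The perpendicularity gives UA at right angles to HU, so UA runs at 15.200°; with |UA| = 8.3, A = (17.296, -8.3703). ∠UAW = 144.1° gives AW at -20.700° from the x-axis; with |AW| = 14.3, W = (30.673, -13.425). ∠AWM = 130.4° gives WM at -70.300° from the x-axis; with |WM| = 13.3, M = (35.156, -25.947). Then |VM| = |M − V| = 15.335.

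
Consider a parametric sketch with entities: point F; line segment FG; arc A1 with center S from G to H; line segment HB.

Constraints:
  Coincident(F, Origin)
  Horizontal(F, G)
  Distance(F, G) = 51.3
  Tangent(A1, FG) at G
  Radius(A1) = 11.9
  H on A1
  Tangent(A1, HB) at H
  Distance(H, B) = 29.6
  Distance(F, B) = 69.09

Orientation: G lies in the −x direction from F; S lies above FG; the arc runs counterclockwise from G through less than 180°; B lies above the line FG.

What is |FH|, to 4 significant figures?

44.04

F is at the origin; FG is horizontal with |FG| = 51.3 and G on the −x side, so G = (-51.30, 0.000). A1 meets FG tangentially, so SG is at right angles to FG, so S = G + (0, 11.9) = (-51.30, 11.90). Since SH ⟂ HB (tangency), |SB| = √(11.9² + 29.6²) = 31.90 regardless of where H sits on A1. So B lies on both circle(F, 69.09) and circle(S, 31.90); the above-FG intersection is B = (-53.49, 43.73). H is the foot of the tangent from B: H = (-40.59, 17.09).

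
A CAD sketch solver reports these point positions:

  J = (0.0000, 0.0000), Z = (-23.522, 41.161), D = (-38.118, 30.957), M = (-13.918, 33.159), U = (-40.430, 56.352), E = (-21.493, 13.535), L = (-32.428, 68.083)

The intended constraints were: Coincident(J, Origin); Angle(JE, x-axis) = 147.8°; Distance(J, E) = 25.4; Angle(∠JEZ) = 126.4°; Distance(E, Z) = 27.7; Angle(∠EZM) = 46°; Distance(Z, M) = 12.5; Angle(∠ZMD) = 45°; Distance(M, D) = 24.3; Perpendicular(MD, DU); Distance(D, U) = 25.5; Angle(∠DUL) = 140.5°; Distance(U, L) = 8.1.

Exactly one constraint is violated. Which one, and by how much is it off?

Distance(U, L) = 8.1 — off by 6.10.

J = (0.00, 0.00) ✓; JE at 147.8° ✓; |JE| = 25.40 ✓; ∠JEZ = 126.4° ✓; |EZ| = 27.70 ✓; ∠EZM = 46.00° ✓; |ZM| = 12.50 ✓; ∠ZMD = 45.00° ✓; |MD| = 24.30 ✓; ∠(MD, DU) = 90.00° ✓; |DU| = 25.50 ✓; ∠DUL = 140.5° ✓; |UL| = 14.20 ✗.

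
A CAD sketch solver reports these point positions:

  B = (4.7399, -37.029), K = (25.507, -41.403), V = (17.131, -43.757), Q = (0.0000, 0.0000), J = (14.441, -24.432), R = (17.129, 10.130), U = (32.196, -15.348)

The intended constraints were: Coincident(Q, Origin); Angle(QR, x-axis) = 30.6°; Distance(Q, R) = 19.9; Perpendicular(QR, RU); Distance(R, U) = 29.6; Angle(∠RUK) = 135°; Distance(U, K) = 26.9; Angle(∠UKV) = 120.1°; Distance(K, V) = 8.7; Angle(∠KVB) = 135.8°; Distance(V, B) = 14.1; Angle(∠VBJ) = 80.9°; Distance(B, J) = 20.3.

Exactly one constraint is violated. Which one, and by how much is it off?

Distance(B, J) = 20.3 — off by 4.40.

Q = (0.00, 0.00) ✓; QR at 30.60° ✓; |QR| = 19.90 ✓; ∠(QR, RU) = 90.00° ✓; |RU| = 29.60 ✓; ∠RUK = 135.0° ✓; |UK| = 26.90 ✓; ∠UKV = 120.1° ✓; |KV| = 8.700 ✓; ∠KVB = 135.8° ✓; |VB| = 14.10 ✓; ∠VBJ = 80.90° ✓; |BJ| = 15.90 ✗.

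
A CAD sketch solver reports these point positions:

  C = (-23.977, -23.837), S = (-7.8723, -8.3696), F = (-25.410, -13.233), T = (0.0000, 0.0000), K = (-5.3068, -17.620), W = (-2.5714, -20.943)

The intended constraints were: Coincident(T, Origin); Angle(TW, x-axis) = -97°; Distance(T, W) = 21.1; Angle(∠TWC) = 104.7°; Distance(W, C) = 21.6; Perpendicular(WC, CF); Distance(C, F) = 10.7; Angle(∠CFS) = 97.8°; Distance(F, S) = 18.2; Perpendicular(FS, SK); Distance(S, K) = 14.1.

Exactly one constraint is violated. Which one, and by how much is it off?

Distance(S, K) = 14.1 — off by 4.50.

T = (0.00, 0.00) ✓; TW at -97.00° ✓; |TW| = 21.10 ✓; ∠TWC = 104.7° ✓; |WC| = 21.60 ✓; ∠(WC, CF) = 90.00° ✓; |CF| = 10.70 ✓; ∠CFS = 97.80° ✓; |FS| = 18.20 ✓; ∠(FS, SK) = 90.00° ✓; |SK| = 9.600 ✗.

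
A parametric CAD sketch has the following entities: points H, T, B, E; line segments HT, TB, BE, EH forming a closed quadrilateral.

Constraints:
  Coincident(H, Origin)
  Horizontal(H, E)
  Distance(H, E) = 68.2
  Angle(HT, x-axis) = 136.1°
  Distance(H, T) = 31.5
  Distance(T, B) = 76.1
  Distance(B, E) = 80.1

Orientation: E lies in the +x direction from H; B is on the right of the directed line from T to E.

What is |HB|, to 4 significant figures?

49.32

H is at the origin; H and E share the same y with |HE| = 68.2 and E in +x, so E = (68.2, 0). HT runs at 136.1° with |HT| = 31.5, so T = (-22.70, 21.84). B is determined by |TB| = 76.1 and |BE| = 80.1 together: it lies at the intersection of circle(T, 76.1) and circle(E, 80.1). With |TE| = 93.48, the foot of the radical line on TE is 43.40 from T and the perpendicular offset is √(76.1² − 43.40²) = 62.51. Taking the right-of-TE solution: B = (4.897, -49.08).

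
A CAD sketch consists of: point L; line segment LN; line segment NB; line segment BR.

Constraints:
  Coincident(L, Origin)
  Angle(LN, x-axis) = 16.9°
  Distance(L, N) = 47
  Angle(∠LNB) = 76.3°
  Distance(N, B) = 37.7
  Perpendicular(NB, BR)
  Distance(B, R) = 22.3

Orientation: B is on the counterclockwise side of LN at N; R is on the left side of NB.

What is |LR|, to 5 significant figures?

35.380

L is at the origin; LN runs at 16.9° with length 47.0, so N = 47.0·(cos 16.9°, sin 16.9°) = (44.970, 13.663). ∠LNB = 76.3°, so NB runs at 16.9° + (180° − 76.3°) = 120.60° from the x-axis; with |NB| = 37.7, B = N + 37.7·(cos 120.60°, sin 120.60°) = (25.779, 46.113). The perpendicularity gives BR at right angles to NB; with |BR| = 22.3 on the left of NB, R = B + 22.3·(-0.86074, -0.50904) = (6.5848, 34.761). Then |LR| = |R − L| = 35.380.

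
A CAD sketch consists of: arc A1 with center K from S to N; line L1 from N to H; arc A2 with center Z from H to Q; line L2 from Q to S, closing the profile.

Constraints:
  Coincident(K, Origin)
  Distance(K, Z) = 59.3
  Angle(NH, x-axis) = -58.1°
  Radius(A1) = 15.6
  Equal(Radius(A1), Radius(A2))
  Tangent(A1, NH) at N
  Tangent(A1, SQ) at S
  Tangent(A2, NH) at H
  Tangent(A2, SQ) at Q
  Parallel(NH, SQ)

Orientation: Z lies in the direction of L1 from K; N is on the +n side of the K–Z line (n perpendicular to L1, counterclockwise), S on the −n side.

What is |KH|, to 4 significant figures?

61.32

The slot axis is L1's direction at -58.1°, so u = (cos -58.1°, sin -58.1°) = (0.5284, -0.8490) and n = (−sin -58.1°, cos -58.1°) = (0.8490, 0.5284). K is at the origin and Z lies 59.3 along u from K, so Z = 59.3·u = (31.34, -50.34). Tangency of A1 to both parallel lines with radius 15.6 puts N and S at K ± 15.6·n: N = (13.24, 8.244), S = (-13.24, -8.244). Equal radii place H and Q the same way about Z: H = Z + 15.6·n = (44.58, -42.10), Q = Z − 15.6·n = (18.09, -58.59). Then |KH| = |H − K| = 61.32.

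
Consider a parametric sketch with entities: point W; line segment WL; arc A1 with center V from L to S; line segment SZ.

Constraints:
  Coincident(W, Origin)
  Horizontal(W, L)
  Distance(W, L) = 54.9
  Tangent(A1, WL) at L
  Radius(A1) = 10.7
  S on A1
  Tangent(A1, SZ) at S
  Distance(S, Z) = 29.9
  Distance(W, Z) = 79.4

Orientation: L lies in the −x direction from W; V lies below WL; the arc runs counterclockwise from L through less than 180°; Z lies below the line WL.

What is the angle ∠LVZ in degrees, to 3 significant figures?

153°

Checks: |VS| = 10.70 ✓; ∠(VS, SZ) = 90.00° ✓; |SZ| = 29.90 ✓; |WZ| = 79.40 ✓.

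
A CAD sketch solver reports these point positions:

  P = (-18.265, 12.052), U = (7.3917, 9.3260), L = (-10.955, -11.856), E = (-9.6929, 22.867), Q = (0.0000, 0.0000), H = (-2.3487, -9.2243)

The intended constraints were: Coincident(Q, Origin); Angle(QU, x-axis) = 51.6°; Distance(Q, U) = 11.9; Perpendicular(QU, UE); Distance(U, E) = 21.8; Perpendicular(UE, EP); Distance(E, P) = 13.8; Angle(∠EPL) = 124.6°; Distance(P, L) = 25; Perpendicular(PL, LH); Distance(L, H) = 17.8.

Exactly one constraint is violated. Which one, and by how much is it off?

Distance(L, H) = 17.8 — off by 8.80.

Q = (0.00, 0.00) ✓; QU at 51.60° ✓; |QU| = 11.90 ✓; ∠(QU, UE) = 90.00° ✓; |UE| = 21.80 ✓; ∠(UE, EP) = 90.00° ✓; |EP| = 13.80 ✓; ∠EPL = 124.6° ✓; |PL| = 25.00 ✓; ∠(PL, LH) = 90.00° ✓; |LH| = 9.000 ✗.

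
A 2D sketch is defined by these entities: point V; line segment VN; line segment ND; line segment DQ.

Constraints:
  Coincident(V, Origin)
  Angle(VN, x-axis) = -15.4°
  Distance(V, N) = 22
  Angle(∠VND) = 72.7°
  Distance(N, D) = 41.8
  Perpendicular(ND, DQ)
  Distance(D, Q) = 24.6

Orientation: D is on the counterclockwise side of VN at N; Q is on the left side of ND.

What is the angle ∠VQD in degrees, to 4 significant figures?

84.18°

V is at the origin; VN runs at -15.4° with length 22.0, so N = 22.0·(cos -15.4°, sin -15.4°) = (21.21, -5.842). ∠VND = 72.7°, so ND runs at -15.4° + (180° − 72.7°) = 91.90° from the x-axis; with |ND| = 41.8, D = N + 41.8·(cos 91.90°, sin 91.90°) = (19.82, 35.93). ND is perpendicular to DQ; with |DQ| = 24.6 on the left of ND, Q = D + 24.6·(-0.9995, -0.03316) = (-4.762, 35.12). Then cos ∠VQD = QV·QD / (|QV||QD|), giving 84.18°.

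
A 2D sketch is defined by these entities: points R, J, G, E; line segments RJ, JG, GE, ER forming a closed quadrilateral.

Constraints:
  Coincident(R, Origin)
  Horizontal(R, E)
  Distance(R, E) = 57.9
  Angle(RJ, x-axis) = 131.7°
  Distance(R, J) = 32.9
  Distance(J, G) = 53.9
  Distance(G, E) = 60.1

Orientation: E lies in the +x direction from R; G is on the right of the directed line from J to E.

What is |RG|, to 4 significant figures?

23.61

Checks: |JG| = 53.90 ✓; |GE| = 60.10 ✓.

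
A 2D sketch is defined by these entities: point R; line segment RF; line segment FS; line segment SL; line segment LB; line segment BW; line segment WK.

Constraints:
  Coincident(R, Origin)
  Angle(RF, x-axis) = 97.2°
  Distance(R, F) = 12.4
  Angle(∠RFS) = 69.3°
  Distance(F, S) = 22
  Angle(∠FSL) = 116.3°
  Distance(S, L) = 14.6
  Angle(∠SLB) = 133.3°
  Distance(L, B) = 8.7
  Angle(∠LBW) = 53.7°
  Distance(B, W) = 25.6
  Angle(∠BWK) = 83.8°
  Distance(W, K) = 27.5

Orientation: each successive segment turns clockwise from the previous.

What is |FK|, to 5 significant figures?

38.038

∠LBW = 53.7° gives BW at 109.80° from the x-axis; with |BW| = 25.6, W = (9.5485, 9.7947). ∠BWK = 83.8° gives WK at 13.600° from the x-axis; with |WK| = 27.5, K = (36.277, 16.261). Then |FK| = |K − F| = 38.038.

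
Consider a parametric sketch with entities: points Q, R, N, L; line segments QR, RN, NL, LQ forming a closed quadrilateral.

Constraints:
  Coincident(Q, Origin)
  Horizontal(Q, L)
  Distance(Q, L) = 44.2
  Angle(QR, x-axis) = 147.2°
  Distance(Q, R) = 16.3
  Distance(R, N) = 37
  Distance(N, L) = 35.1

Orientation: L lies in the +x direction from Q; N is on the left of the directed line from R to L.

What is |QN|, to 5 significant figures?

31.759

Q is at the origin; Q and L share the same y with |QL| = 44.2 and L in +x, so L = (44.2, 0). QR runs at 147.2° with |QR| = 16.3, so R = (-13.701, 8.8298). N is determined by |RN| = 37.0 and |NL| = 35.1 together: it lies at the intersection of circle(R, 37.0) and circle(L, 35.1). With |RL| = 58.571, the foot of the radical line on RL is 30.455 from R and the perpendicular offset is √(37.0² − 30.455²) = 21.012. Taking the left-of-RL solution: N = (19.573, 25.011).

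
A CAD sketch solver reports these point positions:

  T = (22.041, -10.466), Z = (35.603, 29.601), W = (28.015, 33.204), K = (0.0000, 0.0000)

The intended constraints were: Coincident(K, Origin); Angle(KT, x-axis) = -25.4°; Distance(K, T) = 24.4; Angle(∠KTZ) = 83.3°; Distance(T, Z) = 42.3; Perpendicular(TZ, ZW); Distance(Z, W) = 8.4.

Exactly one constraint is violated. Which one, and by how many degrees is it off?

Perpendicular(TZ, ZW) — off by 6.70°.

K = (0.00, 0.00) ✓; KT at -25.40° ✓; |KT| = 24.40 ✓; ∠KTZ = 83.30° ✓; |TZ| = 42.30 ✓; ∠(TZ, ZW) = 83.30° ✗; |ZW| = 8.400 ✓.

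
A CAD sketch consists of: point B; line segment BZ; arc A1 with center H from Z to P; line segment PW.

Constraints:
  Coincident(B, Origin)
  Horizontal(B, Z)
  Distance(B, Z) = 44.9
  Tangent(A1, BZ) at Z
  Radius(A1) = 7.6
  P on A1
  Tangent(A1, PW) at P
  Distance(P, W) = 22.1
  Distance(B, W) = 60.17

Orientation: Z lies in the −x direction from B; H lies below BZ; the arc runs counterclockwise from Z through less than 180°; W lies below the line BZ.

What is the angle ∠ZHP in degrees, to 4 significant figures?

90.55°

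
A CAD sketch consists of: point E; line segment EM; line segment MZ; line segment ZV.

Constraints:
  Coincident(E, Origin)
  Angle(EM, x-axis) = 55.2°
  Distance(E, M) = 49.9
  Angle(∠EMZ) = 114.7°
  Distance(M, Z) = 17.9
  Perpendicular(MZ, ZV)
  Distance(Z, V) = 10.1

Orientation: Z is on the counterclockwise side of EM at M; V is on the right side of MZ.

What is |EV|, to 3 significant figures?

67.6

E is at the origin; EM runs at 55.2° with length 49.9, so M = 49.9·(cos 55.2°, sin 55.2°) = (28.5, 41.0). ∠EMZ = 114.7°, so MZ runs at 55.2° + (180° − 114.7°) = 120° from the x-axis; with |MZ| = 17.9, Z = M + 17.9·(cos 120°, sin 120°) = (19.4, 56.4). MZ ⟂ ZV; with |ZV| = 10.1 on the right of MZ, V = Z + 10.1·(0.862, 0.508) = (28.1, 61.5). Then |EV| = |V − E| = 67.6.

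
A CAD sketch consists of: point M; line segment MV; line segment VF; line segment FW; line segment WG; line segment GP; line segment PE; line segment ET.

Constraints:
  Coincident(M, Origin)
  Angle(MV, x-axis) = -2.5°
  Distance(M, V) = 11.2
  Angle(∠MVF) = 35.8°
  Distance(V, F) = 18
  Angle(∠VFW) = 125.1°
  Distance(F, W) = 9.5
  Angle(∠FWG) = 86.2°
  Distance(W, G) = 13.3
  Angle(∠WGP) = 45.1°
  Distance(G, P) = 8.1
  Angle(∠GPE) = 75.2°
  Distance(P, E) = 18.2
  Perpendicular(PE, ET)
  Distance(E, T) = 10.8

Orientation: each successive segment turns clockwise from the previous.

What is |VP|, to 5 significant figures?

15.571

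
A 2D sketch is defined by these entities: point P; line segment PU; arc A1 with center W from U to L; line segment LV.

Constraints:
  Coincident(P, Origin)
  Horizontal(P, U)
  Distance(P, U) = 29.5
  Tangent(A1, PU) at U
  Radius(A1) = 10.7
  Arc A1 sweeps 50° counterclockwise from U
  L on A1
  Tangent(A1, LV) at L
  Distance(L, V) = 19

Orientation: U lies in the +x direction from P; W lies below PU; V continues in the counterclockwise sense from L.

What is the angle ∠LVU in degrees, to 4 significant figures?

8.000°

P is at the origin; PU is horizontal with |PU| = 29.5 and U on the +x side, so U = (29.50, 0.000). The tangent condition forces WU to be normal to PU, so W = U + (0, -10.7) = (29.50, -10.70). On A1, U sits at bearing 90° from W; a 50° counterclockwise sweep puts L at bearing 140°, so L = W + 10.7·(cos 140°, sin 140°) = (21.30, -3.822). Tangency of A1 to LV means the radius WL is perpendicular to LV, so LV runs along (−sin 140°, cos 140°); with |LV| = 19.0, V = (9.090, -18.38). Then cos ∠LVU = VL·VU / (|VL||VU|), giving 8.000°.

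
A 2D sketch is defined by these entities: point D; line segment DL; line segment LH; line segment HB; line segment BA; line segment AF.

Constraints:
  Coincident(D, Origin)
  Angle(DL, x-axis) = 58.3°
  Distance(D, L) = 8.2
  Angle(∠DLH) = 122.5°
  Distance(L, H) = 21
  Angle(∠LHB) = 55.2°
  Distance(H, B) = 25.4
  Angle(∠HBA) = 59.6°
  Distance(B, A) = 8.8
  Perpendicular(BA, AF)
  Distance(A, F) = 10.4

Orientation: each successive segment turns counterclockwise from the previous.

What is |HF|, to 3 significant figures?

12.2

D is at the origin; DL runs at 58.3° with length 8.2, so L = (4.31, 6.98). ∠DLH = 122.5° gives LH at 116° from the x-axis; with |LH| = 21.0, H = (-4.83, 25.9). ∠LHB = 55.2° gives HB at -119° from the x-axis; with |HB| = 25.4, B = (-17.3, 3.75). ∠HBA = 59.6° gives BA at 1.00° from the x-axis; with |BA| = 8.8, A = (-8.50, 3.91). BA is perpendicular to AF, so AF runs at 91.0°; with |AF| = 10.4, F = (-8.68, 14.3). Then |HF| = |F − H| = 12.2.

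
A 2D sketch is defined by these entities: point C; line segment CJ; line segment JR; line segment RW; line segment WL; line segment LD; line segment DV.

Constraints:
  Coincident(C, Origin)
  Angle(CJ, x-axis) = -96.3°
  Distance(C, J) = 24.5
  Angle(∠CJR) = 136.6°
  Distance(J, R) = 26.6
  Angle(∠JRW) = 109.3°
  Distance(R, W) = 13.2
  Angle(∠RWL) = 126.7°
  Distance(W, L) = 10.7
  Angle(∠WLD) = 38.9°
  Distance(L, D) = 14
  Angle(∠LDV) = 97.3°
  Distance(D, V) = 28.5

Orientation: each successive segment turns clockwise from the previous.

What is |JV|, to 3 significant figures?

51.7

∠WLD = 38.9° gives LD at -44.8° from the x-axis; with |LD| = 14.0, D = (-25.6, -34.1). ∠LDV = 97.3° gives DV at -127° from the x-axis; with |DV| = 28.5, V = (-43.0, -56.7). Then |JV| = |V − J| = 51.7.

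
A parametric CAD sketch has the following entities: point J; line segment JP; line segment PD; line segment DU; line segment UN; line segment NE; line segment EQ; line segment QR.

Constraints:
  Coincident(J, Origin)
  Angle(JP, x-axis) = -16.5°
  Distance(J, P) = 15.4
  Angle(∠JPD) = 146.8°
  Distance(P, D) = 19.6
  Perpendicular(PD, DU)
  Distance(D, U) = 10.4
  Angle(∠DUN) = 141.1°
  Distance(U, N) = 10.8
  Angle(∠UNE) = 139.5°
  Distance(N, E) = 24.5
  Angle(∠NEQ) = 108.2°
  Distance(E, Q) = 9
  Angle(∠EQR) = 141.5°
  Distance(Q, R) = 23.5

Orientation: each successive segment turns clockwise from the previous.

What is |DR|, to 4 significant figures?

32.18

∠NEQ = 108.2° gives EQ at 69.10° from the x-axis; with |EQ| = 9.0, Q = (-7.088, -2.453). ∠EQR = 141.5° gives QR at 30.60° from the x-axis; with |QR| = 23.5, R = (13.14, 9.509). Then |DR| = |R − D| = 32.18.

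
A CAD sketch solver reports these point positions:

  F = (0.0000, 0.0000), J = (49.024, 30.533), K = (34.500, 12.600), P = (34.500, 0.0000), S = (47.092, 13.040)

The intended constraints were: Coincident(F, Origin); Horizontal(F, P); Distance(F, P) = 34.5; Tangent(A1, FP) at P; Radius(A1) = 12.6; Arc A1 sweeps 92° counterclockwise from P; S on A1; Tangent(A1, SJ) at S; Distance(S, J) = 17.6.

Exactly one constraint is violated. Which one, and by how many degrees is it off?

Tangent(A1, SJ) at S — off by 8.30°.

F = (0.00, 0.00) ✓; F.y = 0.00, P.y = 0.00 ✓; |FP| = 34.50 ✓; ∠(KP, PF) = 90.00° ✓; |KP| = 12.60 ✓; bearing(K→S) − bearing(K→P) = 92.00° ✓; |KS| = 12.60 ✓; ∠(KS, SJ) = 98.30° ✗; |SJ| = 17.60 ✓.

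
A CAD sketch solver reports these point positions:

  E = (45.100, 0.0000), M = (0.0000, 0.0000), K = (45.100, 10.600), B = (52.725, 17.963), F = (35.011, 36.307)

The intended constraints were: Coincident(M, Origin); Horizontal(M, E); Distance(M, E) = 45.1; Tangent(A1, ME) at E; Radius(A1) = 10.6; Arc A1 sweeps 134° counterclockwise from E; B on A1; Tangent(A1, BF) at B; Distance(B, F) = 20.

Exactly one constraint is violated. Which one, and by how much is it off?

Distance(B, F) = 20 — off by 5.50.

M = (0.00, 0.00) ✓; M.y = 0.00, E.y = 0.00 ✓; |ME| = 45.10 ✓; ∠(KE, EM) = 90.00° ✓; |KE| = 10.60 ✓; bearing(K→B) − bearing(K→E) = 134.0° ✓; |KB| = 10.60 ✓; ∠(KB, BF) = 90.00° ✓; |BF| = 25.50 ✗.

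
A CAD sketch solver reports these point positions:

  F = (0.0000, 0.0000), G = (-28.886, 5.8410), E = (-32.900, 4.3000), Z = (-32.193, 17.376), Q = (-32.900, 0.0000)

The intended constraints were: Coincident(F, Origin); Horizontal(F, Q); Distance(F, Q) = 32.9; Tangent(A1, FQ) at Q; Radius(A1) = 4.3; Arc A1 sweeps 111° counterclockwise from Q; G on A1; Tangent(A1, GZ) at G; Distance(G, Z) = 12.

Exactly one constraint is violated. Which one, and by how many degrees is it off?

Tangent(A1, GZ) at G — off by 5.00°.

F = (0.00, 0.00) ✓; F.y = 0.00, Q.y = 0.00 ✓; |FQ| = 32.90 ✓; ∠(EQ, QF) = 90.00° ✓; |EQ| = 4.300 ✓; bearing(E→G) − bearing(E→Q) = 111.0° ✓; |EG| = 4.300 ✓; ∠(EG, GZ) = 95.00° ✗; |GZ| = 12.00 ✓.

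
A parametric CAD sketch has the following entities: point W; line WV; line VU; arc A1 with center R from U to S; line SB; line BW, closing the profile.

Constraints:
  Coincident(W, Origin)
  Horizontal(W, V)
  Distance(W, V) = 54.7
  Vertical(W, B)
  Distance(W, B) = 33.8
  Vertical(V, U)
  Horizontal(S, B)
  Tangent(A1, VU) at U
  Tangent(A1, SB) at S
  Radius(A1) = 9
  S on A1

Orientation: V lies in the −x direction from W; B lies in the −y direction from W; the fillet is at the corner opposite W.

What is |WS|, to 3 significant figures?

56.8

W is at the origin; WV is horizontal with |WV| = 54.7 and V on the −x side, so V = (-54.7, 0.00). W and B share the same x with |WB| = 33.8 and B on the −y side, so B = (0.00, -33.8). The virtual corner opposite W is at (-54.7, -33.8). Tangency of A1 to VU means the radius RU is perpendicular to VU and the tangent condition forces RS to be normal to SB, with radius 9.0, so the center R sits 9.0 in from both sides at R = (-45.7, -24.8). That places the tangent points at U = (-54.7, -24.8) on VU and S = (-45.7, -33.8) on SB. Then |WS| = |S − W| = 56.8.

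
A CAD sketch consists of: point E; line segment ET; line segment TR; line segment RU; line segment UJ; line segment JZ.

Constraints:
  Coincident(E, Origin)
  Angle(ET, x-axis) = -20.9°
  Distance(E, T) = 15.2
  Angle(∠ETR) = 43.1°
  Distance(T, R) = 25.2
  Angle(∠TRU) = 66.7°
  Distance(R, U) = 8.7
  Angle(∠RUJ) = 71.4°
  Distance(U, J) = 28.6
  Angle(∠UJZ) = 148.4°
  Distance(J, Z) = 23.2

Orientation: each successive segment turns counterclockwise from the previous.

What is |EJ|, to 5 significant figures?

23.979

∠TRU = 66.7° gives RU at -130.70° from the x-axis; with |RU| = 8.7, U = (-2.5203, 10.631). ∠RUJ = 71.4° gives UJ at -22.100° from the x-axis; with |UJ| = 28.6, J = (23.978, -0.12859). Then |EJ| = |J − E| = 23.979.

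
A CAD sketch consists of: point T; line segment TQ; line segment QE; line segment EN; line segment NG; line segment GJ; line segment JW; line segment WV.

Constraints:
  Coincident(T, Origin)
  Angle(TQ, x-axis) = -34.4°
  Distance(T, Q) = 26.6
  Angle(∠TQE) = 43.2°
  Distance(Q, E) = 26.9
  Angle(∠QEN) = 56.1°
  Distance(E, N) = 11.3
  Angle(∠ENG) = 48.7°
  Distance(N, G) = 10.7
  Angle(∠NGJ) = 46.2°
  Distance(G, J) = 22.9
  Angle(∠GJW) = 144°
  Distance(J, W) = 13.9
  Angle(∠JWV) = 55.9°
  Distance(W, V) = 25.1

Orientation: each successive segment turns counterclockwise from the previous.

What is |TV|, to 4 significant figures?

0.6886

∠GJW = 144.0° gives JW at 167.4° from the x-axis; with |JW| = 13.9, W = (-9.654, 22.84). ∠JWV = 55.9° gives WV at -68.50° from the x-axis; with |WV| = 25.1, V = (-0.4548, -0.5170). Then |TV| = |V − T| = 0.6886.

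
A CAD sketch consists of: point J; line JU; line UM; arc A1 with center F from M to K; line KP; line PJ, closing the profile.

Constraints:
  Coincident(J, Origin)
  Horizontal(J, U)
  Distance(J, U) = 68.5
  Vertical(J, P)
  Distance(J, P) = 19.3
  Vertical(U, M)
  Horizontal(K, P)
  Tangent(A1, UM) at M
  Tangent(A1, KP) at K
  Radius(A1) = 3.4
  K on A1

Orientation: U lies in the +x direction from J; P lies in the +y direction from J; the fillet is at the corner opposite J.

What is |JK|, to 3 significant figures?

67.9

J is at the origin; JU is horizontal with |JU| = 68.5 and U on the +x side, so U = (68.5, 0.00). J and P share the same x with |JP| = 19.3 and P on the +y side, so P = (0.00, 19.3). The virtual corner opposite J is at (68.5, 19.3). A1 meets UM tangentially, so FM is at right angles to UM and tangency of A1 to KP means the radius FK is perpendicular to KP, with radius 3.4, so the center F sits 3.4 in from both sides at F = (65.1, 15.9). That places the tangent points at M = (68.5, 15.9) on UM and K = (65.1, 19.3) on KP. Then |JK| = |K − J| = 67.9.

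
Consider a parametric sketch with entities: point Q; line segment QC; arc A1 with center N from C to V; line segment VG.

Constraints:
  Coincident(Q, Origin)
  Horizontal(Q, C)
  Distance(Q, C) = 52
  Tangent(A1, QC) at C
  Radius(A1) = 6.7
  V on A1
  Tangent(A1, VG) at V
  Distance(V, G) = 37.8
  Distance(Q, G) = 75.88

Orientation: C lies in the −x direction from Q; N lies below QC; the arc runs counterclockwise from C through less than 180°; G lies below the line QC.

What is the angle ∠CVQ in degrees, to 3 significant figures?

36.5°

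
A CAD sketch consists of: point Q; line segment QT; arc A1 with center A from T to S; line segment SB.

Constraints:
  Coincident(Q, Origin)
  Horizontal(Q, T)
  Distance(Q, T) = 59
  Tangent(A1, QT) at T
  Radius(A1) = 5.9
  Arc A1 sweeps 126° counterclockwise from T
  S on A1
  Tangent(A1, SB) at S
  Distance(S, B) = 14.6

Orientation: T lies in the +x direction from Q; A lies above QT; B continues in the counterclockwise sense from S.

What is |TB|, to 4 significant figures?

21.52

Q is at the origin; QT is horizontal with |QT| = 59.0 and T on the +x side, so T = (59.00, 0.000). Since A1 is tangent to QT there, AT ⟂ QT, so A = T + (0, 5.9) = (59.00, 5.900). On A1, T sits at bearing -90° from A; a 126° counterclockwise sweep puts S at bearing 36°, so S = A + 5.9·(cos 36°, sin 36°) = (63.77, 9.368). Since A1 is tangent to SB there, AS ⟂ SB, so SB runs along (−sin 36°, cos 36°); with |SB| = 14.6, B = (55.19, 21.18). Then |TB| = |B − T| = 21.52.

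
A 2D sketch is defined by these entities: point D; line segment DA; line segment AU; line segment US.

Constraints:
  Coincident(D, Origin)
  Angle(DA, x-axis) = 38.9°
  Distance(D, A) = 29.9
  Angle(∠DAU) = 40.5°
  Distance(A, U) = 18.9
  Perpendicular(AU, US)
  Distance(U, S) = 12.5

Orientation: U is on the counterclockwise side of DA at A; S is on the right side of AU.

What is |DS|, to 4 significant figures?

32.15

∠DAU = 40.5°, so AU runs at 38.9° + (180° − 40.5°) = 178.4° from the x-axis; with |AU| = 18.9, U = A + 18.9·(cos 178.4°, sin 178.4°) = (4.377, 19.30). The perpendicularity gives US at right angles to AU; with |US| = 12.5 on the right of AU, S = U + 12.5·(0.02792, 0.9996) = (4.726, 31.80). Then |DS| = |S − D| = 32.15.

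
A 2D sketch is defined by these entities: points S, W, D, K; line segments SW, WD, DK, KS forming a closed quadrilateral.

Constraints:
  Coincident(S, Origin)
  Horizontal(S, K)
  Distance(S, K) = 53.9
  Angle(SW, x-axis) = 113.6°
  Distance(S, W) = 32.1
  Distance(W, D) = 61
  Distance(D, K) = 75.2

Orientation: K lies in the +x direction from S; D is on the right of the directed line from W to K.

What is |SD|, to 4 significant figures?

34.68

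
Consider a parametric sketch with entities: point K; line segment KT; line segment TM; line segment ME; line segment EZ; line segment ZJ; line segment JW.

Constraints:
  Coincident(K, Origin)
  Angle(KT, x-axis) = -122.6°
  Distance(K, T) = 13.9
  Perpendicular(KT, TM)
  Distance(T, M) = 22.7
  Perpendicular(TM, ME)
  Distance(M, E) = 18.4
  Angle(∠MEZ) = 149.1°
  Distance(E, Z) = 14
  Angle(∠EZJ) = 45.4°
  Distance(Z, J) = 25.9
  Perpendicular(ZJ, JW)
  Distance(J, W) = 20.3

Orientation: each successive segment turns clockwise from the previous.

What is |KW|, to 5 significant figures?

31.759

K is at the origin; KT runs at -122.6° with length 13.9, so T = (-7.4889, -11.710). KT is perpendicular to TM, so TM runs at 147.40°; with |TM| = 22.7, M = (-26.613, 0.52001). TM is perpendicular to ME, so ME runs at 57.400°; with |ME| = 18.4, E = (-16.699, 16.021). ∠MEZ = 149.1° gives EZ at 26.500° from the x-axis; with |EZ| = 14.0, Z = (-4.1701, 22.268). ∠EZJ = 45.4° gives ZJ at -108.10° from the x-axis; with |ZJ| = 25.9, J = (-12.217, -2.3505). ZJ ⟂ JW, so JW runs at 161.90°; with |JW| = 20.3, W = (-31.512, 3.9563). Then |KW| = |W − K| = 31.759.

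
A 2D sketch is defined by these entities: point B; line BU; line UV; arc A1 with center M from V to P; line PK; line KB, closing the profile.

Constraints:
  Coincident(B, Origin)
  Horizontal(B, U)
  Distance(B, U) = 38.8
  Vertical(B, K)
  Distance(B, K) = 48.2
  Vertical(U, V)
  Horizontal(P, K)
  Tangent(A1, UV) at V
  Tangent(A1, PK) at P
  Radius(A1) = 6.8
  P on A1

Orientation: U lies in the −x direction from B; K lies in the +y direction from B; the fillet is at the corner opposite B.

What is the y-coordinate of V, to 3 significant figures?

41.4

B is at the origin; BU is horizontal with |BU| = 38.8 and U on the −x side, so U = (-38.8, 0.00). B and K share the same x with |BK| = 48.2 and K on the +y side, so K = (0.00, 48.2). The virtual corner opposite B is at (-38.8, 48.2). A1 meets UV tangentially, so MV is at right angles to UV and tangency of A1 to PK means the radius MP is perpendicular to PK, with radius 6.8, so the center M sits 6.8 in from both sides at M = (-32.0, 41.4). That places the tangent points at V = (-38.8, 41.4) on UV and P = (-32.0, 48.2) on PK. So V.y = 41.4.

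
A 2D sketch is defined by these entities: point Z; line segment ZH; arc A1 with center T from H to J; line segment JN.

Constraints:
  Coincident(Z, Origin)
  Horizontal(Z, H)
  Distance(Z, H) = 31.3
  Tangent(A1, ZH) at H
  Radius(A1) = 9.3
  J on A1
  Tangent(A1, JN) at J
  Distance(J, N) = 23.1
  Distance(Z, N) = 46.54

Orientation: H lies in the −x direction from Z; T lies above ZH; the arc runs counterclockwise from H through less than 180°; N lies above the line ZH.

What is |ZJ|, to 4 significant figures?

26.10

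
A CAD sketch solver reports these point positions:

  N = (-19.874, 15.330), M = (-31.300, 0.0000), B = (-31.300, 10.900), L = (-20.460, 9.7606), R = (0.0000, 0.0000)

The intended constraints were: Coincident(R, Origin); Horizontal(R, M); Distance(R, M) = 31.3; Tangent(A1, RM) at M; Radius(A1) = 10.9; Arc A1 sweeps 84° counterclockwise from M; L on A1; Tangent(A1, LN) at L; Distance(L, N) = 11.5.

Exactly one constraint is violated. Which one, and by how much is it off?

Distance(L, N) = 11.5 — off by 5.90.

R = (0.00, 0.00) ✓; R.y = 0.00, M.y = 0.00 ✓; |RM| = 31.30 ✓; ∠(BM, MR) = 90.00° ✓; |BM| = 10.90 ✓; bearing(B→L) − bearing(B→M) = 84.00° ✓; |BL| = 10.90 ✓; ∠(BL, LN) = 90.01° ✓; |LN| = 5.600 ✗.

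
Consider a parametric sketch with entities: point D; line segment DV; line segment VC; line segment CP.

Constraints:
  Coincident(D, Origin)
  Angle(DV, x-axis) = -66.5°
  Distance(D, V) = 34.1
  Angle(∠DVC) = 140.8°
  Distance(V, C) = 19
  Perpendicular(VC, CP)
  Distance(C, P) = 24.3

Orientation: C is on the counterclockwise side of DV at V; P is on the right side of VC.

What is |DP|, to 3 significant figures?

64.5

D is at the origin; DV runs at -66.5° with length 34.1, so V = 34.1·(cos -66.5°, sin -66.5°) = (13.6, -31.3). ∠DVC = 140.8°, so VC runs at -66.5° + (180° − 140.8°) = -27.3° from the x-axis; with |VC| = 19.0, C = V + 19.0·(cos -27.3°, sin -27.3°) = (30.5, -40.0). VC ⟂ CP; with |CP| = 24.3 on the right of VC, P = C + 24.3·(-0.459, -0.889) = (19.3, -61.6). Then |DP| = |P − D| = 64.5.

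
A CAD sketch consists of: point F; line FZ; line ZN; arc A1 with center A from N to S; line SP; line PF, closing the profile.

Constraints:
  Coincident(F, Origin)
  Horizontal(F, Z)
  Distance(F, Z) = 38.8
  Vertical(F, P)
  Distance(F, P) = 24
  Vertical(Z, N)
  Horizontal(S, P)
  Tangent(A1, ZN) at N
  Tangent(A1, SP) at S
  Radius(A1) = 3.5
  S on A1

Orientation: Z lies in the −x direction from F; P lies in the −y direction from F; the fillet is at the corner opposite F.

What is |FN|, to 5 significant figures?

43.883

F is at the origin; F and Z share the same y with |FZ| = 38.8 and Z on the −x side, so Z = (-38.800, 0.0000). F and P share the same x with |FP| = 24.0 and P on the −y side, so P = (0.0000, -24.000). The virtual corner opposite F is at (-38.800, -24.000). A1 meets ZN tangentially, so AN is at right angles to ZN and A1 meets SP tangentially, so AS is at right angles to SP, with radius 3.5, so the center A sits 3.5 in from both sides at A = (-35.300, -20.500). That places the tangent points at N = (-38.800, -20.500) on ZN and S = (-35.300, -24.000) on SP. Then |FN| = |N − F| = 43.883.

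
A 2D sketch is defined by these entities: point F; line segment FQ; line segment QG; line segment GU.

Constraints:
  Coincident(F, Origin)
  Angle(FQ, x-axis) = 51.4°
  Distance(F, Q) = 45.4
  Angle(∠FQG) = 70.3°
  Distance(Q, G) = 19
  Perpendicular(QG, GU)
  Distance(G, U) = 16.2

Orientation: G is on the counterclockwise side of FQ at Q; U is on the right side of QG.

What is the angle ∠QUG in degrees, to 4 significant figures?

49.55°

F is at the origin; FQ runs at 51.4° with length 45.4, so Q = 45.4·(cos 51.4°, sin 51.4°) = (28.32, 35.48). ∠FQG = 70.3°, so QG runs at 51.4° + (180° − 70.3°) = 161.1° from the x-axis; with |QG| = 19.0, G = Q + 19.0·(cos 161.1°, sin 161.1°) = (10.35, 41.64). QG is perpendicular to GU; with |GU| = 16.2 on the right of QG, U = G + 16.2·(0.3239, 0.9461) = (15.60, 56.96). Then cos ∠QUG = UQ·UG / (|UQ||UG|), giving 49.55°.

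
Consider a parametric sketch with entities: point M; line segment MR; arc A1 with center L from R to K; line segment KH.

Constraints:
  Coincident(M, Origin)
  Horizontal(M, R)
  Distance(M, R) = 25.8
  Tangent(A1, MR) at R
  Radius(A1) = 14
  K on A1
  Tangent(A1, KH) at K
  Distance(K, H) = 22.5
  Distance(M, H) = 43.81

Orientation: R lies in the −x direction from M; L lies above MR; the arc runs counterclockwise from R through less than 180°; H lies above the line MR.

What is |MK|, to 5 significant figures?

21.851

Checks: M.y = 0.00, R.y = 0.00 ✓; |LK| = 14.00 ✓; ∠(LK, KH) = 90.00° ✓; |KH| = 22.50 ✓; |MH| = 43.81 ✓.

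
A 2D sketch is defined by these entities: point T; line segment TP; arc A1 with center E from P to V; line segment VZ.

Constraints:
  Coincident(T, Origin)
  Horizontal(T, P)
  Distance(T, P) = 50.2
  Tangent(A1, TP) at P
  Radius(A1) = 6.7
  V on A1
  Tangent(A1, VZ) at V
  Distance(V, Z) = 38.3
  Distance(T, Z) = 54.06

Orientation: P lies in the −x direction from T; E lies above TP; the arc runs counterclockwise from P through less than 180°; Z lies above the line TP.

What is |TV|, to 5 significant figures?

44.005

T is at the origin; TP is horizontal with |TP| = 50.2 and P on the −x side, so P = (-50.200, 0.0000). Tangency of A1 to TP means the radius EP is perpendicular to TP, so E = P + (0, 6.7) = (-50.200, 6.7000). Since EV ⟂ VZ (tangency), |EZ| = √(6.7² + 38.3²) = 38.882 regardless of where V sits on A1. So Z lies on both circle(T, 54.06) and circle(E, 38.882); the above-TP intersection is Z = (-33.987, 42.040). V is the foot of the tangent from Z: V = (-43.720, 4.9974).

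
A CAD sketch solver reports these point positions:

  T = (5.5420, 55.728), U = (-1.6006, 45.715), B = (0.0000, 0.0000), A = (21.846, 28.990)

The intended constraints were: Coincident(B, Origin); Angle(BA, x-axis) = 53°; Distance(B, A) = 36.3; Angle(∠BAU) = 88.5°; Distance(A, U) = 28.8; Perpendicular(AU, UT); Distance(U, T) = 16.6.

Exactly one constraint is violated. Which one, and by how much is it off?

Distance(U, T) = 16.6 — off by 4.30.

B = (0.00, 0.00) ✓; BA at 53.00° ✓; |BA| = 36.30 ✓; ∠BAU = 88.50° ✓; |AU| = 28.80 ✓; ∠(AU, UT) = 90.00° ✓; |UT| = 12.30 ✗.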